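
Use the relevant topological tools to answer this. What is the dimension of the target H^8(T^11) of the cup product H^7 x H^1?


Cup product: H^p x H^q -> H^{p+q}; here p+q = 7+1 = 8.
rank H^k(T^n) = C(n,k).
C(11,8) = 165

165


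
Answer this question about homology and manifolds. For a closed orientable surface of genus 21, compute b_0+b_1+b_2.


For Sigma_21: b_0 = 1, b_1 = 2g = 42, b_2 = 1.
Total = 1 + 42 + 1 = 44

44


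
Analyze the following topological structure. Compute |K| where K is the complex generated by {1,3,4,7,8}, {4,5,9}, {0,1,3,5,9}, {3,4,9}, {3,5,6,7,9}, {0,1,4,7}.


Each maximal simplex on m vertices has 2^m - 1 nonempty faces.
Take the union (dedupe shared faces).
Total distinct faces = 91

91


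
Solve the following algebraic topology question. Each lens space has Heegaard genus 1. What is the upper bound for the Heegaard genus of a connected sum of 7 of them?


Heegaard genus satisfies g(A#B) <= g(A) + g(B).
Each lens space has g = 1.
Upper bound: 7 * 1 = 7

7


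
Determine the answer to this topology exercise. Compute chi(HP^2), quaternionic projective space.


HP^2 has one cell in each dimension 0, 4, ..., 4*2 (2+1 cells, all even-dim).
chi = 2 + 1 = 3

3


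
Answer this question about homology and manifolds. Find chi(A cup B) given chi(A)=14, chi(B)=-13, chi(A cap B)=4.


chi(A cup B) = chi(A) + chi(B) - chi(A cap B)
= 14 + (-13) - (4)
= -3

-3


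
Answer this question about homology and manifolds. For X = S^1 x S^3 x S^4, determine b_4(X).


Each S^d has Poincare polynomial 1 + t^d.
The product S^1 x S^3 x S^4 has Poincare polynomial prod(1+t^d_i).
Expanding: b_0=1, b_1=1, b_3=1, b_4=2, b_5=1, b_7=1, b_8=1.
b_4 = 2

2


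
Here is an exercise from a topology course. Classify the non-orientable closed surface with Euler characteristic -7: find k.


chi = 2 - k for closed non-orientable surfaces with k crosscaps.
-7 = 2 - k
k = 2 - (-7) = 9

9


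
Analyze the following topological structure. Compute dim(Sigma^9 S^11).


Each suspension raises dimension by 1: Sigma S^n = S^{n+1}.
Sigma^9 S^11 = S^{11+9} = S^20

20


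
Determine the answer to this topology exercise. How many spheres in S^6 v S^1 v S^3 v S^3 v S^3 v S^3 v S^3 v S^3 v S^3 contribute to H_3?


For a wedge of spheres, H_k (k>0) is free on one generator per sphere of dimension k.
Spheres of dimension 3: count = 7.
b_3 = 7

7


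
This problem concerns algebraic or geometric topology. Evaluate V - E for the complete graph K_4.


K_4: V = 4, E = C(4,2) = 6.
chi = V - E = 4 - 6 = -2

-2


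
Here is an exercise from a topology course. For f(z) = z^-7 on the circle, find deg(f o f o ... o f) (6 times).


deg(f) = -7. Degree is multiplicative: deg(f^6) = (deg f)^6.
deg(f^6) = (-7)^6 = 117649

117649


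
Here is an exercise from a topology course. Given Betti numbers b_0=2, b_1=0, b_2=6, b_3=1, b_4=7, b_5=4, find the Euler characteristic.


chi = sum_k (-1)^k b_k.
= (2) + (0) + (6) + (-1) + (7) + (-4)
= 10

10


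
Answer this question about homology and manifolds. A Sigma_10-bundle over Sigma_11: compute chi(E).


For a fiber bundle F -> E -> B (with CW structure): chi(E) = chi(B) * chi(F).
chi(Sigma_11) = -20, chi(Sigma_10) = -18.
chi(E) = (-20) * (-18) = 360

360


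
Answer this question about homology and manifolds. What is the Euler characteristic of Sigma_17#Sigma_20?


chi(Sigma_17) = 2 - 2*17 = -32
chi(Sigma_20) = 2 - 2*20 = -38
For surfaces: chi(A#B) = chi(A) + chi(B) - 2.
chi = -32 + -38 - 2 = -72

-72


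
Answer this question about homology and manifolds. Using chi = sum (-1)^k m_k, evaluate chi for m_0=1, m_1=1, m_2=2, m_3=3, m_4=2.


Morse theory: chi(M) = sum_k (-1)^k m_k where m_k = #(index-k critical points).
= (1) + (-1) + (2) + (-3) + (2) = 1

1


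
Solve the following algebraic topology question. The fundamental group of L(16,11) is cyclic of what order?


pi_1(L(p,q)) = Z/pZ for any q coprime to p.
|pi_1(L(16,11))| = 16

16


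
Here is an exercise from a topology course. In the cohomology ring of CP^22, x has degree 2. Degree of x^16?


|x| = 2 in H^*(CP^n).
|x^16| = 16 * |x| = 16 * 2 = 32

32


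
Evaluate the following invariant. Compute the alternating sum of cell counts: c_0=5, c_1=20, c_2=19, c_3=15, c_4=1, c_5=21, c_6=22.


chi = sum_k (-1)^k c_k.
= (-1)^0*5 + (-1)^1*20 + (-1)^2*19 + (-1)^3*15 + (-1)^4*1 + (-1)^5*21 + (-1)^6*22
= (5) + (-20) + (19) + (-15) + (1) + (-21) + (22)
= -9

-9


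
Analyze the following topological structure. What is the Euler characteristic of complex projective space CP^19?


CP^19 has one cell in each even dimension 0, 2, ..., 2*19 (19+1 cells total).
All cells are even-dimensional, so chi = number of cells.
chi = 19 + 1 = 20

20


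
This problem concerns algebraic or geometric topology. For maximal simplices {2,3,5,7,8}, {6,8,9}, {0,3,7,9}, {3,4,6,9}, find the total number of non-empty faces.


Each maximal simplex on m vertices has 2^m - 1 nonempty faces.
Take the union (dedupe shared faces).
Total distinct faces = 58

58


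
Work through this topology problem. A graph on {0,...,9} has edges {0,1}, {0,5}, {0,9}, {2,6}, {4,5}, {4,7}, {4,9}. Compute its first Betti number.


b_1 = E - V + (number of components).
E = 7, V = 10, components = 4.
b_1 = 7 - 10 + 4 = 1

1


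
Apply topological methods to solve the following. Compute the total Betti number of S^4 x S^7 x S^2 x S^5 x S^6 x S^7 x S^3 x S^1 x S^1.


Total Betti number is multiplicative under products.
Each S^d (d>=1) has total Betti number 2.
There are 9 sphere factors.
Total = 2^9 = 512

512


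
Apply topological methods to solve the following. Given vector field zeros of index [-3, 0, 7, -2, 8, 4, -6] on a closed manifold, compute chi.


Poincare-Hopf: chi(M) = sum of indices of zeros.
chi = (-3) + (0) + (7) + (-2) + (8) + (4) + (-6) = 8

8


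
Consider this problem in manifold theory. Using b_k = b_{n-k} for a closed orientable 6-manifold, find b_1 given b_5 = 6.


Poincare duality for closed orientable n-manifolds: b_k = b_{n-k}.
Here n = 6, so b_1 = b_5 = 6

6


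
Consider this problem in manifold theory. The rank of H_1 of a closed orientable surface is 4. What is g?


For a closed orientable surface: b_1 = 2g.
4 = 2g
g = 4 / 2 = 2

2


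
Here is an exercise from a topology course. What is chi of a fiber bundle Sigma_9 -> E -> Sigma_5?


For a fiber bundle F -> E -> B (with CW structure): chi(E) = chi(B) * chi(F).
chi(Sigma_5) = -8, chi(Sigma_9) = -16.
chi(E) = (-8) * (-16) = 128

128


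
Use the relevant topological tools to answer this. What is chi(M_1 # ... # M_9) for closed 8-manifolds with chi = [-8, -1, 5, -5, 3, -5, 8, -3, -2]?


For n-manifolds: chi(A#B) = chi(A) + chi(B) - chi(S^8).
chi(S^8) = 1 + (-1)^8 = 2.
chi(#) = (sum chi_i) - (9-1)*chi(S^8) = -8 - 8*2 = -24

-24


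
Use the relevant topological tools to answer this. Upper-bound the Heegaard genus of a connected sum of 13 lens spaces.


Heegaard genus satisfies g(A#B) <= g(A) + g(B).
Each lens space has g = 1.
Upper bound: 13 * 1 = 13

13


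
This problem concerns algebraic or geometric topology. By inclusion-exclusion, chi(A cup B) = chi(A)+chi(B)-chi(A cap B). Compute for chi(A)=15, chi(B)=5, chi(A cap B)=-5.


chi(A cup B) = chi(A) + chi(B) - chi(A cap B)
= 15 + (5) - (-5)
= 25

25


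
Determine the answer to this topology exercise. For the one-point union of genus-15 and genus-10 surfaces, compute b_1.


For a wedge: H_1(A v B) = H_1(A) + H_1(B).
b_1(Sigma_15) = 30, b_1(Sigma_10) = 20.
b_1 = 30 + 20 = 50

50


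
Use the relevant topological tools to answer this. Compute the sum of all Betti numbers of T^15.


b_k(T^15) = C(15,k), so the sum over k is sum_k C(15,k) = 2^15.
Total = 2^15 = 32768

32768


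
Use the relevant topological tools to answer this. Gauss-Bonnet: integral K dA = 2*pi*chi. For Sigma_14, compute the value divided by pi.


Gauss-Bonnet: integral K dA = 2*pi*chi(M).
chi(Sigma_14) = 2 - 2*14 = -26.
(integral K dA)/pi = 2*chi = 2*(-26) = -52

-52


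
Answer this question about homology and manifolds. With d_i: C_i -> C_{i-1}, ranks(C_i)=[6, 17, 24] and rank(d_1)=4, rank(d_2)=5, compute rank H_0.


rank H_k = rank(ker d_k) - rank(im d_{k+1}).
rank(ker d_0) = rank(C_0) - rank(d_0) = 6 - 0 = 6.
rank(im d_{0+1}) = 4.
rank H_0 = 6 - 4 = 2

2


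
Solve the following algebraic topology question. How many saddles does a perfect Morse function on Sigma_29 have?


A perfect Morse function has m_k = b_k.
For Sigma_29: b_0=1, b_1=2g=58, b_2=1.
Saddles m_1 = 2g = 58

58


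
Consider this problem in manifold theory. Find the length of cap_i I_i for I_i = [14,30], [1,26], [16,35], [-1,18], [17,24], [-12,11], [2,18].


Intersection = [max(a_i), min(b_i)] = [17, 11].
Since 17 > 11, the intersection is empty.
Length = 0

0


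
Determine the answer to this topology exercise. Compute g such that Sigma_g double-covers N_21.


chi(N_21) = 2 - 21 = -19.
Double cover: chi(Sigma_g) = 2 * chi(N_21) = 2*(-19) = -38.
2 - 2g = -38, so g = (2 - (-38))/2 = 40/2 = 20

20


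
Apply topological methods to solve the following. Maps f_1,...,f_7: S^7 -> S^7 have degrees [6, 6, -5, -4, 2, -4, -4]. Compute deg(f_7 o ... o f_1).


Degree is multiplicative: deg(composition) = product of degrees.
= (6) * (6) * (-5) * (-4) * (2) * (-4) * (-4) = 23040

23040


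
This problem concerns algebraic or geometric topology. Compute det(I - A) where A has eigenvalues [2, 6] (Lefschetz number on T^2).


For a torus self-map: L(f) = det(I - A) where A acts on H_1.
L(f) = (1-2) * (1-6) = -1 * -5 = 5

5


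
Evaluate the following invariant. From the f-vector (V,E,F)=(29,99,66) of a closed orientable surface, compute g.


chi = V - E + F = 29 - 99 + 66 = -4
For orientable closed surface: chi = 2 - 2g, so g = (2 - chi)/2.
g = (2 - (-4)) / 2 = 6 / 2 = 3

3


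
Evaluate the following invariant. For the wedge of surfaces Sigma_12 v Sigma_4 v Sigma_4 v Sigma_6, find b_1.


For a wedge X v Y: reduced H_k(X v Y) = H_k(X) + H_k(Y).
Each Sigma_g contributes b_1 = 2g.
b_1 = 24 + 8 + 8 + 12 = 52

52


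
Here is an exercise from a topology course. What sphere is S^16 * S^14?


Join of spheres: S^m * S^n = S^{m+n+1}.
dim = 16 + 14 + 1 = 31

31


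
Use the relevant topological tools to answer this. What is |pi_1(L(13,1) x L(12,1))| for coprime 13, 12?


pi_1(X x Y) = pi_1(X) x pi_1(Y).
pi_1(L(13,1)) = Z/13, pi_1(L(12,1)) = Z/12.
|Z/13 x Z/12| = 13 * 12 = 156

156


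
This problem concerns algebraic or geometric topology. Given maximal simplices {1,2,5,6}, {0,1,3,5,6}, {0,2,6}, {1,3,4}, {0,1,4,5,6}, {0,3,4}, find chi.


Enumerate all faces; f-vector: f_0=7, f_1=19, f_2=22, f_3=10, f_4=2.
chi = sum (-1)^k f_k = 2

2


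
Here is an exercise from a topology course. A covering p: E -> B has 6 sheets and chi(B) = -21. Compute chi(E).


For a finite covering: chi(E) = (number of sheets) * chi(B).
chi(E) = 6 * (-21) = -126

-126


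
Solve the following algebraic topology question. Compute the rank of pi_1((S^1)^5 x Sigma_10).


pi_1(A x B) = pi_1(A) x pi_1(B); rank of abelianization = b_1.
b_1(T^5) = 5, b_1(Sigma_10) = 2*10 = 20.
b_1(product) = 5 + 20 = 25

25


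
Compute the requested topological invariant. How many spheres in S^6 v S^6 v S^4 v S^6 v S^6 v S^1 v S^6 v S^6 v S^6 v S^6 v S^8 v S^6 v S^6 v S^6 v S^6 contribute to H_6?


For a wedge of spheres, H_k (k>0) is free on one generator per sphere of dimension k.
Spheres of dimension 6: count = 12.
b_6 = 12

12


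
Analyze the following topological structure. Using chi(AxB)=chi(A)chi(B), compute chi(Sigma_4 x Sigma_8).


chi(Sigma_4) = 2 - 2*4 = -6
chi(Sigma_8) = 2 - 2*8 = -14
chi(product) = (-6) * (-14) = 84

84


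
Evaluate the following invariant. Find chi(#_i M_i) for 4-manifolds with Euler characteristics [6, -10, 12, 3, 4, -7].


For n-manifolds: chi(A#B) = chi(A) + chi(B) - chi(S^4).
chi(S^4) = 1 + (-1)^4 = 2.
chi(#) = (sum chi_i) - (6-1)*chi(S^4) = 8 - 5*2 = -2

-2


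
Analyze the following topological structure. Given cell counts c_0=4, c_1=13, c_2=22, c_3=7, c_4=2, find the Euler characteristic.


chi = sum_k (-1)^k c_k.
= (-1)^0*4 + (-1)^1*13 + (-1)^2*22 + (-1)^3*7 + (-1)^4*2
= (4) + (-13) + (22) + (-7) + (2)
= 8

8


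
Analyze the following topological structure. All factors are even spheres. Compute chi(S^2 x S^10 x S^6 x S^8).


chi is multiplicative: chi(X x Y) = chi(X) chi(Y).
Each even-dim sphere has chi = 2. There are 4 factors.
chi = 2^4 = 16

16


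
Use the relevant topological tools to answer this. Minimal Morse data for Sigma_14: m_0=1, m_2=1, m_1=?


A perfect Morse function has m_k = b_k.
For Sigma_14: b_0=1, b_1=2g=28, b_2=1.
Saddles m_1 = 2g = 28

28


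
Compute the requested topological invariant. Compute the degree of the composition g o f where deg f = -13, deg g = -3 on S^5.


Degree is multiplicative under composition: deg(g o f) = deg(g) * deg(f).
= -3 * -13 = 39

39


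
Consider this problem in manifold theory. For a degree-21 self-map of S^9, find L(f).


On S^9: L(f) = tr(f_0*) + (-1)^9 tr(f_9*) = 1 + (-1)^9 * deg(f).
L(f) = 1 + (-1)^9 * 21 = 1 + -21 = -20

-20


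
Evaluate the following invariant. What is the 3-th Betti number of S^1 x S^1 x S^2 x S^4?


Each S^d has Poincare polynomial 1 + t^d.
The product S^1 x S^1 x S^2 x S^4 has Poincare polynomial prod(1+t^d_i).
Expanding: b_0=1, b_1=2, b_2=2, b_3=2, b_4=2, b_5=2, b_6=2, b_7=2, b_8=1.
b_3 = 2

2


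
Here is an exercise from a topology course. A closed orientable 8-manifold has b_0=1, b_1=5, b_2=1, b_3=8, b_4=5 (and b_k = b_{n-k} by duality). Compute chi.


By Poincare duality b_k = b_{8-k}, so full Betti numbers: b_0=1, b_1=5, b_2=1, b_3=8, b_4=5, b_5=8, b_6=1, b_7=5, b_8=1.
chi = sum (-1)^k b_k = -17

-17


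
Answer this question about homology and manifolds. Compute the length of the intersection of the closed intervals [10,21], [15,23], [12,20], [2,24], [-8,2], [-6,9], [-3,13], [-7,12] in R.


Intersection = [max(a_i), min(b_i)] = [15, 2].
Since 15 > 2, the intersection is empty.
Length = 0

0


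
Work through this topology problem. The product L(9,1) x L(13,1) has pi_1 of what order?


pi_1(X x Y) = pi_1(X) x pi_1(Y).
pi_1(L(9,1)) = Z/9, pi_1(L(13,1)) = Z/13.
|Z/9 x Z/13| = 9 * 13 = 117

117


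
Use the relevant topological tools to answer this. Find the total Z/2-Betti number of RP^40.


H^k(RP^40; Z/2) = Z/2 for each 0 <= k <= 40.
Total dimension = 40 + 1 = 41

41


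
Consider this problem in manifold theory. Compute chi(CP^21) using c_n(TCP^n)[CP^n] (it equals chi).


For any closed oriented manifold, <e(TM),[M]> = chi(M).
chi(CP^21) = 21+1 = 22

22


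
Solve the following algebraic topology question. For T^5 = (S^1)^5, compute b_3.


By the Kunneth formula, b_k(T^n) = C(n,k).
b_3(T^5) = C(5,3).
C(5,3) = 5!/(3!*2!) = 10

10


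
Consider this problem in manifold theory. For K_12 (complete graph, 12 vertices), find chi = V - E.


K_12: V = 12, E = C(12,2) = 66.
chi = V - E = 12 - 66 = -54

-54


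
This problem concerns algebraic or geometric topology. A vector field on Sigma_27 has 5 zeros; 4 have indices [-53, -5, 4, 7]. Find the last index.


Poincare-Hopf: sum of indices = chi(M).
chi(Sigma_27) = 2 - 2*27 = -52.
Sum of known indices = -47.
x = chi - (sum known) = -52 - (-47) = -5

-5


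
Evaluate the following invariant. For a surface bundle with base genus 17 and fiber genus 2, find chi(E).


For a fiber bundle F -> E -> B (with CW structure): chi(E) = chi(B) * chi(F).
chi(Sigma_17) = -32, chi(Sigma_2) = -2.
chi(E) = (-32) * (-2) = 64

64


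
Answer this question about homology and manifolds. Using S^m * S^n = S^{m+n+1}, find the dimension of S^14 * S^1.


Join of spheres: S^m * S^n = S^{m+n+1}.
dim = 14 + 1 + 1 = 16

16


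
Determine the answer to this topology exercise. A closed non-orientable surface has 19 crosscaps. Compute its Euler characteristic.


For a non-orientable closed surface with k crosscaps: chi = 2 - k.
Here k = 19.
chi = 2 - 19 = -17

-17


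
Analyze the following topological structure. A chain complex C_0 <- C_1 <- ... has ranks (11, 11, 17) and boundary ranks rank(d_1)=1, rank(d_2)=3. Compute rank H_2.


rank H_k = rank(ker d_k) - rank(im d_{k+1}).
rank(ker d_2) = rank(C_2) - rank(d_2) = 17 - 3 = 14.
rank(im d_{2+1}) = 0.
rank H_2 = 14 - 0 = 14

14


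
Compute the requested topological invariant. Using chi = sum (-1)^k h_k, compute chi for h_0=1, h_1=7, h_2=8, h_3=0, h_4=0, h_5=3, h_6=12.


Handles of index k contribute (-1)^k to chi (same as CW cells).
chi = (1) + (-7) + (8) + (0) + (0) + (-3) + (12) = 11

11


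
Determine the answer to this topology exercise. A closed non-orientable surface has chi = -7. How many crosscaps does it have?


chi = 2 - k for closed non-orientable surfaces with k crosscaps.
-7 = 2 - k
k = 2 - (-7) = 9

9


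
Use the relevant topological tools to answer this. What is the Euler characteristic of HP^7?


HP^7 has one cell in each dimension 0, 4, ..., 4*7 (7+1 cells, all even-dim).
chi = 7 + 1 = 8

8


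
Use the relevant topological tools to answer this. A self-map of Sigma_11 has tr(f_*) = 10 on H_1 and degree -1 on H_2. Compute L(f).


L(f) = tr(f_0*) - tr(f_1*) + tr(f_2*).
= 1 - (10) + (-1)
= -10

-10


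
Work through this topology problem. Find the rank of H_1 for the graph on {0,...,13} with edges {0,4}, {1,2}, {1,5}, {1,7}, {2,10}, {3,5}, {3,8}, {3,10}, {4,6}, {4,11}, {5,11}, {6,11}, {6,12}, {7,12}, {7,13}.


b_1 = E - V + (number of components).
E = 15, V = 14, components = 2.
b_1 = 15 - 14 + 2 = 3

3


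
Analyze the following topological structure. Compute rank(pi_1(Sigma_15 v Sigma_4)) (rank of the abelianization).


For a wedge: H_1(A v B) = H_1(A) + H_1(B).
b_1(Sigma_15) = 30, b_1(Sigma_4) = 8.
b_1 = 30 + 8 = 38

38


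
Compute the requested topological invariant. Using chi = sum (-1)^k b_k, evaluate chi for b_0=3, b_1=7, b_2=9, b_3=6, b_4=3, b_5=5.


chi = sum_k (-1)^k b_k.
= (3) + (-7) + (9) + (-6) + (3) + (-5)
= -3

-3


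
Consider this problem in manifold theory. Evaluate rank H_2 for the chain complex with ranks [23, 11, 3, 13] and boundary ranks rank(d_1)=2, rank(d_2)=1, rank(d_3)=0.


rank H_k = rank(ker d_k) - rank(im d_{k+1}).
rank(ker d_2) = rank(C_2) - rank(d_2) = 3 - 1 = 2.
rank(im d_{2+1}) = 0.
rank H_2 = 2 - 0 = 2

2


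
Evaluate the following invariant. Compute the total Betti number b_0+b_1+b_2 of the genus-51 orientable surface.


For Sigma_51: b_0 = 1, b_1 = 2g = 102, b_2 = 1.
Total = 1 + 102 + 1 = 104

104


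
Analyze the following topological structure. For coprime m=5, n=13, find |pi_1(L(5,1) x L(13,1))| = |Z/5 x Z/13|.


pi_1(X x Y) = pi_1(X) x pi_1(Y).
pi_1(L(5,1)) = Z/5, pi_1(L(13,1)) = Z/13.
|Z/5 x Z/13| = 5 * 13 = 65

65


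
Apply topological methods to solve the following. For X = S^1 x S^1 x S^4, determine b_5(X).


Each S^d has Poincare polynomial 1 + t^d.
The product S^1 x S^1 x S^4 has Poincare polynomial prod(1+t^d_i).
Expanding: b_0=1, b_1=2, b_2=1, b_4=1, b_5=2, b_6=1.
b_5 = 2

2


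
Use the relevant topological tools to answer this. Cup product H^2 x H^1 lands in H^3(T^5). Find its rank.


Cup product: H^p x H^q -> H^{p+q}; here p+q = 2+1 = 3.
rank H^k(T^n) = C(n,k).
C(5,3) = 10

10


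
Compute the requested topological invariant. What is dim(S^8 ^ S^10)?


S^m ^ S^n = S^{m+n}.
k = 8 + 10 = 18

18


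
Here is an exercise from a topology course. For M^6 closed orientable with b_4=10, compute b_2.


Poincare duality for closed orientable n-manifolds: b_k = b_{n-k}.
Here n = 6, so b_2 = b_4 = 10

10


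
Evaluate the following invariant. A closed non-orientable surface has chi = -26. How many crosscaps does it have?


chi = 2 - k for closed non-orientable surfaces with k crosscaps.
-26 = 2 - k
k = 2 - (-26) = 28

28


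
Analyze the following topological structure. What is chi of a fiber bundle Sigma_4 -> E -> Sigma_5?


For a fiber bundle F -> E -> B (with CW structure): chi(E) = chi(B) * chi(F).
chi(Sigma_5) = -8, chi(Sigma_4) = -6.
chi(E) = (-8) * (-6) = 48

48


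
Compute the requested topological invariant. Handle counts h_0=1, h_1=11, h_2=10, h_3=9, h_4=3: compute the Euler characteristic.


Handles of index k contribute (-1)^k to chi (same as CW cells).
chi = (1) + (-11) + (10) + (-9) + (3) = -6

-6


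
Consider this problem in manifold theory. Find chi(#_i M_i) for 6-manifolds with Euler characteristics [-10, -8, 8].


For n-manifolds: chi(A#B) = chi(A) + chi(B) - chi(S^6).
chi(S^6) = 1 + (-1)^6 = 2.
chi(#) = (sum chi_i) - (3-1)*chi(S^6) = -10 - 2*2 = -14

-14


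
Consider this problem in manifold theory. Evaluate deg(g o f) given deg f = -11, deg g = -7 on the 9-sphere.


Degree is multiplicative under composition: deg(g o f) = deg(g) * deg(f).
= -7 * -11 = 77

77


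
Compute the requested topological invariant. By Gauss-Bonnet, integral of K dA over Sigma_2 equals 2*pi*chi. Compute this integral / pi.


Gauss-Bonnet: integral K dA = 2*pi*chi(M).
chi(Sigma_2) = 2 - 2*2 = -2.
(integral K dA)/pi = 2*chi = 2*(-2) = -4

-4


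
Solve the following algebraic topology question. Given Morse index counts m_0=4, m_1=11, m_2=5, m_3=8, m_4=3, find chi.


Morse theory: chi(M) = sum_k (-1)^k m_k where m_k = #(index-k critical points).
= (4) + (-11) + (5) + (-8) + (3) = -7

-7


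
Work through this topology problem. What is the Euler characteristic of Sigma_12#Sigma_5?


chi(Sigma_12) = 2 - 2*12 = -22
chi(Sigma_5) = 2 - 2*5 = -8
For surfaces: chi(A#B) = chi(A) + chi(B) - 2.
chi = -22 + -8 - 2 = -32

-32


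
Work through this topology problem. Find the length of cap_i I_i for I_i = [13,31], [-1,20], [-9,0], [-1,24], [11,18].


Intersection = [max(a_i), min(b_i)] = [13, 0].
Since 13 > 0, the intersection is empty.
Length = 0

0


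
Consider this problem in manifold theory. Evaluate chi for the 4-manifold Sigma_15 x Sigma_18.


chi(Sigma_15) = 2 - 2*15 = -28
chi(Sigma_18) = 2 - 2*18 = -34
chi(product) = (-28) * (-34) = 952

952


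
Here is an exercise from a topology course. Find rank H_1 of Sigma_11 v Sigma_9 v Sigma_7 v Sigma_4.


For a wedge X v Y: reduced H_k(X v Y) = H_k(X) + H_k(Y).
Each Sigma_g contributes b_1 = 2g.
b_1 = 22 + 18 + 14 + 8 = 62

62


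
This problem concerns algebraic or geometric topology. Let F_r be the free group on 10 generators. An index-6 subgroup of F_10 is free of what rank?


Nielsen-Schreier: an index-n subgroup of F_r is free of rank 1 + n(r-1).
Equivalently: chi(cover) = n*chi(base); chi(vee_r S^1) = 1 - 10 = -9.
chi(E) = 6*(-9) = -54; rank = 1 - chi(E) = 1 - (-54) = 55.
rank = 1 + 6*(10-1) = 1 + 54 = 55

55


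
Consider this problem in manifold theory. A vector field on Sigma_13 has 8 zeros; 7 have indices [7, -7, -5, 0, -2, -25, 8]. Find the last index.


Poincare-Hopf: sum of indices = chi(M).
chi(Sigma_13) = 2 - 2*13 = -24.
Sum of known indices = -24.
x = chi - (sum known) = -24 - (-24) = 0

0


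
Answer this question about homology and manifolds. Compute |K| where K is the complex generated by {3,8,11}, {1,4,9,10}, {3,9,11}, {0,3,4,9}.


Each maximal simplex on m vertices has 2^m - 1 nonempty faces.
Take the union (dedupe shared faces).
Total distinct faces = 35

35


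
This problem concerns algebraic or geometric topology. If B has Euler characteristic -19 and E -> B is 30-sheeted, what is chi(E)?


For a finite covering: chi(E) = (number of sheets) * chi(B).
chi(E) = 30 * (-19) = -570

-570


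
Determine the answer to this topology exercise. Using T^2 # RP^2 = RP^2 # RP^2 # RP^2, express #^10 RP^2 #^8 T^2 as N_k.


Since a >= 1, the sum is non-orientable; each T^2 can be replaced by RP^2 # RP^2 (since T^2#RP^2 = 3RP^2).
Total crosscaps k = 10 + 2*8 = 26.
Check via chi: chi = 10*1 + 8*0 - (10+8-1)*2 = -24 = 2 - k = -24. Consistent.

26


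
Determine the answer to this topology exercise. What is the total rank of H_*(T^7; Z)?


b_k(T^7) = C(7,k), so the sum over k is sum_k C(7,k) = 2^7.
Total = 2^7 = 128

128


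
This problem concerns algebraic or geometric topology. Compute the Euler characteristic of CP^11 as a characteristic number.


For any closed oriented manifold, <e(TM),[M]> = chi(M).
chi(CP^11) = 11+1 = 12

12


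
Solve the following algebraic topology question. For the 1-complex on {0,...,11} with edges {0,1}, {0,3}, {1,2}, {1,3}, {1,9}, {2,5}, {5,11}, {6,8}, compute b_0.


Run DFS/union-find over 12 vertices.
V = 12, E = 8.
Number of components = 5

5


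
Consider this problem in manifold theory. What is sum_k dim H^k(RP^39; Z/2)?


H^k(RP^39; Z/2) = Z/2 for each 0 <= k <= 39.
Total dimension = 39 + 1 = 40

40


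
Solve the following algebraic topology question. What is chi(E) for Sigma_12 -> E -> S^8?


chi(S^8) = 2 (n even), chi(Sigma_12) = 2 - 2*12 = -22.
chi(E) = 2 * (-22) = -44

-44


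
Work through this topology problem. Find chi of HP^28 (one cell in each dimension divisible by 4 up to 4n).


HP^28 has one cell in each dimension 0, 4, ..., 4*28 (28+1 cells, all even-dim).
chi = 28 + 1 = 29

29


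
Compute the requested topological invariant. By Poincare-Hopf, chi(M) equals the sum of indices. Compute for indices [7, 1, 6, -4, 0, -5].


Poincare-Hopf: chi(M) = sum of indices of zeros.
chi = (7) + (1) + (6) + (-4) + (0) + (-5) = 5

5


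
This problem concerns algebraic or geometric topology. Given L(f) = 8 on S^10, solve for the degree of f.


L(f) = 1 + (-1)^10 deg(f) on S^10.
8 = 1 + (-1)^10 * deg(f)
(-1)^10 * deg(f) = 7
deg(f) = 7

7


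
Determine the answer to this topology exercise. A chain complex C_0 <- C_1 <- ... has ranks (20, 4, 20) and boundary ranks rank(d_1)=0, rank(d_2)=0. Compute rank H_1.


rank H_k = rank(ker d_k) - rank(im d_{k+1}).
rank(ker d_1) = rank(C_1) - rank(d_1) = 4 - 0 = 4.
rank(im d_{1+1}) = 0.
rank H_1 = 4 - 0 = 4

4


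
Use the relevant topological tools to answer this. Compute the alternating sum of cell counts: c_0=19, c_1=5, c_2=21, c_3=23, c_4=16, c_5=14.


chi = sum_k (-1)^k c_k.
= (-1)^0*19 + (-1)^1*5 + (-1)^2*21 + (-1)^3*23 + (-1)^4*16 + (-1)^5*14
= (19) + (-5) + (21) + (-23) + (16) + (-14)
= 14

14


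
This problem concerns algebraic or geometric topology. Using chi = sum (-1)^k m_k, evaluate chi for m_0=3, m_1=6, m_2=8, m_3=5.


Morse theory: chi(M) = sum_k (-1)^k m_k where m_k = #(index-k critical points).
= (3) + (-6) + (8) + (-5) = 0

0


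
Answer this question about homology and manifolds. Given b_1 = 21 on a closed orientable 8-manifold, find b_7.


Poincare duality for closed orientable n-manifolds: b_k = b_{n-k}.
Here n = 8, so b_7 = b_1 = 21

21


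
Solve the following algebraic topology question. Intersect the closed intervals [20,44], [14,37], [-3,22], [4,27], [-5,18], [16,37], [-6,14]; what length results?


Intersection = [max(a_i), min(b_i)] = [20, 14].
Since 20 > 14, the intersection is empty.
Length = 0

0


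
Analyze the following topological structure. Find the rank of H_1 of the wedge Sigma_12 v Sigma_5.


For a wedge: H_1(A v B) = H_1(A) + H_1(B).
b_1(Sigma_12) = 24, b_1(Sigma_5) = 10.
b_1 = 24 + 10 = 34

34


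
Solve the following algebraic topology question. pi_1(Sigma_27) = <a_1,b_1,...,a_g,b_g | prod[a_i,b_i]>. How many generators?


Standard presentation: pi_1(Sigma_g) = <a_1,b_1,...,a_g,b_g | [a_1,b_1]...[a_g,b_g] = 1>.
Number of generators = 2g = 2*27 = 54

54


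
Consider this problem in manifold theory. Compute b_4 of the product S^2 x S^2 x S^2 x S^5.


Each S^d has Poincare polynomial 1 + t^d.
The product S^2 x S^2 x S^2 x S^5 has Poincare polynomial prod(1+t^d_i).
Expanding: b_0=1, b_2=3, b_4=3, b_5=1, b_6=1, b_7=3, b_9=3, b_11=1.
b_4 = 3

3


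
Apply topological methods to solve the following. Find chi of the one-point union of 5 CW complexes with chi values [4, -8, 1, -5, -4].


chi(A v B) = chi(A) + chi(B) - 1 (one point identified).
For 5 spaces: chi = (sum chi_i) - (5 - 1).
sum = -12; chi = -12 - 4 = -16

-16


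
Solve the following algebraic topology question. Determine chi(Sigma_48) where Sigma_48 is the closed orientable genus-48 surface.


For a closed orientable surface of genus g: chi = 2 - 2g.
Here g = 48.
chi = 2 - 2*48 = 2 - 96 = -94

-94


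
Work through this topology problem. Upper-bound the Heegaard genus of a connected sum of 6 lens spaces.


Heegaard genus satisfies g(A#B) <= g(A) + g(B).
Each lens space has g = 1.
Upper bound: 6 * 1 = 6

6


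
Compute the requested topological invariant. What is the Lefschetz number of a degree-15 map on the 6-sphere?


On S^6: L(f) = tr(f_0*) + (-1)^6 tr(f_6*) = 1 + (-1)^6 * deg(f).
L(f) = 1 + (-1)^6 * 15 = 1 + 15 = 16

16


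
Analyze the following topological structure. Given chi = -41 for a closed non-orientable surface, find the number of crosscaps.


chi = 2 - k for closed non-orientable surfaces with k crosscaps.
-41 = 2 - k
k = 2 - (-41) = 43

43


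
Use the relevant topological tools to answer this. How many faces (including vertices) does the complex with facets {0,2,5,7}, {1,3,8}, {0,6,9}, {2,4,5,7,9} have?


Each maximal simplex on m vertices has 2^m - 1 nonempty faces.
Take the union (dedupe shared faces).
Total distinct faces = 51

51


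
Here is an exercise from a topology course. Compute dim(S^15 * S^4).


Join of spheres: S^m * S^n = S^{m+n+1}.
dim = 15 + 4 + 1 = 20

20


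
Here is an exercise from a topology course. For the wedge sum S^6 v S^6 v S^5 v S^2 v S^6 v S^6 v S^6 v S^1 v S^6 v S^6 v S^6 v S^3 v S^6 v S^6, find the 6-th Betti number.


For a wedge of spheres, H_k (k>0) is free on one generator per sphere of dimension k.
Spheres of dimension 6: count = 10.
b_6 = 10

10


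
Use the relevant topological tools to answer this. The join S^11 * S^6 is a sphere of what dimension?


Join of spheres: S^m * S^n = S^{m+n+1}.
dim = 11 + 6 + 1 = 18

18


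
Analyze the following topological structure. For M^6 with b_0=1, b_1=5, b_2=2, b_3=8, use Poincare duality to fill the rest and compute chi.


By Poincare duality b_k = b_{6-k}, so full Betti numbers: b_0=1, b_1=5, b_2=2, b_3=8, b_4=2, b_5=5, b_6=1.
chi = sum (-1)^k b_k = -12

-12


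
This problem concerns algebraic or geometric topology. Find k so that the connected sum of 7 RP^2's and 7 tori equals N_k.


Since a >= 1, the sum is non-orientable; each T^2 can be replaced by RP^2 # RP^2 (since T^2#RP^2 = 3RP^2).
Total crosscaps k = 7 + 2*7 = 21.
Check via chi: chi = 7*1 + 7*0 - (7+7-1)*2 = -19 = 2 - k = -19. Consistent.

21


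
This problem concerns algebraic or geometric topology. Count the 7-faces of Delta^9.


Delta^9 has 9+1 vertices. A 7-face is a choice of 7+1 vertices.
f_7 = C(9+1, 7+1) = C(10,8) = 45

45


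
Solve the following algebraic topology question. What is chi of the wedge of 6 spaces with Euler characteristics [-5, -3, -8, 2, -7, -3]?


chi(A v B) = chi(A) + chi(B) - 1 (one point identified).
For 6 spaces: chi = (sum chi_i) - (6 - 1).
sum = -24; chi = -24 - 5 = -29

-29


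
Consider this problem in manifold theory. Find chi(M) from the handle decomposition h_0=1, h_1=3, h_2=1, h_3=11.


Handles of index k contribute (-1)^k to chi (same as CW cells).
chi = (1) + (-3) + (1) + (-11) = -12

-12


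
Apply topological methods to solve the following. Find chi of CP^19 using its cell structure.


CP^19 has one cell in each even dimension 0, 2, ..., 2*19 (19+1 cells total).
All cells are even-dimensional, so chi = number of cells.
chi = 19 + 1 = 20

20


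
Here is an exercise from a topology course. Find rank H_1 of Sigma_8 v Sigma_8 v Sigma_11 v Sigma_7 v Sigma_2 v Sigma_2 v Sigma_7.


For a wedge X v Y: reduced H_k(X v Y) = H_k(X) + H_k(Y).
Each Sigma_g contributes b_1 = 2g.
b_1 = 16 + 16 + 22 + 14 + 4 + 4 + 14 = 90

90


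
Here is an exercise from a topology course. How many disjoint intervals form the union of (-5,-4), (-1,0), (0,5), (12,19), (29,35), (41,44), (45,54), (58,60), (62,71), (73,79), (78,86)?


Sort and merge overlapping open intervals.
Merged: (-5,-4), (-1,0), (0,5), (12,19), (29,35), (41,44), (45,54), (58,60), (62,71), (73,86).
Number of components = 10

10


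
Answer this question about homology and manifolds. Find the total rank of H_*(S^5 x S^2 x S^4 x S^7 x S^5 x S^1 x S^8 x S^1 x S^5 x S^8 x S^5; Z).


Total Betti number is multiplicative under products.
Each S^d (d>=1) has total Betti number 2.
There are 11 sphere factors.
Total = 2^11 = 2048

2048


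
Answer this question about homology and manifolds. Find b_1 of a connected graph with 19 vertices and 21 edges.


For a connected graph: rank(pi_1) = b_1 = E - V + 1 = 1 - chi.
chi = V - E = 19 - 21 = -2.
rank = 1 - (-2) = 21 - 19 + 1 = 3

3


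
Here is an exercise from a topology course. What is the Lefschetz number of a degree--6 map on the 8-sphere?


On S^8: L(f) = tr(f_0*) + (-1)^8 tr(f_8*) = 1 + (-1)^8 * deg(f).
L(f) = 1 + (-1)^8 * -6 = 1 + -6 = -5

-5


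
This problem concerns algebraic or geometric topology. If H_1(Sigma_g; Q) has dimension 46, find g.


For a closed orientable surface: b_1 = 2g.
46 = 2g
g = 46 / 2 = 23

23


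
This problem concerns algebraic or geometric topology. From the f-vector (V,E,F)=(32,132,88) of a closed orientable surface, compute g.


chi = V - E + F = 32 - 132 + 88 = -12
For orientable closed surface: chi = 2 - 2g, so g = (2 - chi)/2.
g = (2 - (-12)) / 2 = 14 / 2 = 7

7


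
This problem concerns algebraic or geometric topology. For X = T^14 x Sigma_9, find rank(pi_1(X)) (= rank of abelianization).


pi_1(A x B) = pi_1(A) x pi_1(B); rank of abelianization = b_1.
b_1(T^14) = 14, b_1(Sigma_9) = 2*9 = 18.
b_1(product) = 14 + 18 = 32

32


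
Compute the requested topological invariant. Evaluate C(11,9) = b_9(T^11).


By the Kunneth formula, b_k(T^n) = C(n,k).
b_9(T^11) = C(11,9).
C(11,9) = 11!/(9!*2!) = 55

55


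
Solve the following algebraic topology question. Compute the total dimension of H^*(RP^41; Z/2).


H^k(RP^41; Z/2) = Z/2 for each 0 <= k <= 41.
Total dimension = 41 + 1 = 42

42


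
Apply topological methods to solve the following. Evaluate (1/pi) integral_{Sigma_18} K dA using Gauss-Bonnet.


Gauss-Bonnet: integral K dA = 2*pi*chi(M).
chi(Sigma_18) = 2 - 2*18 = -34.
(integral K dA)/pi = 2*chi = 2*(-34) = -68

-68


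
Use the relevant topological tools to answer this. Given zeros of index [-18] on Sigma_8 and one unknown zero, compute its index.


Poincare-Hopf: sum of indices = chi(M).
chi(Sigma_8) = 2 - 2*8 = -14.
Sum of known indices = -18.
x = chi - (sum known) = -14 - (-18) = 4

4


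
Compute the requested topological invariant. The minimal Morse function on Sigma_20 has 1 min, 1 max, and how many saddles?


A perfect Morse function has m_k = b_k.
For Sigma_20: b_0=1, b_1=2g=40, b_2=1.
Saddles m_1 = 2g = 40

40


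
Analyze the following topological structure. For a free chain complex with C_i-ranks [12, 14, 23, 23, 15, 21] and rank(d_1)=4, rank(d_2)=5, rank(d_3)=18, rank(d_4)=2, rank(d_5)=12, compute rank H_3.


rank H_k = rank(ker d_k) - rank(im d_{k+1}).
rank(ker d_3) = rank(C_3) - rank(d_3) = 23 - 18 = 5.
rank(im d_{3+1}) = 2.
rank H_3 = 5 - 2 = 3

3


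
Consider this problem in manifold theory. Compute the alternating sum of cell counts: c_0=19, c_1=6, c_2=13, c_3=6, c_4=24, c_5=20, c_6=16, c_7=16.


chi = sum_k (-1)^k c_k.
= (-1)^0*19 + (-1)^1*6 + (-1)^2*13 + (-1)^3*6 + (-1)^4*24 + (-1)^5*20 + (-1)^6*16 + (-1)^7*16
= (19) + (-6) + (13) + (-6) + (24) + (-20) + (16) + (-16)
= 24

24


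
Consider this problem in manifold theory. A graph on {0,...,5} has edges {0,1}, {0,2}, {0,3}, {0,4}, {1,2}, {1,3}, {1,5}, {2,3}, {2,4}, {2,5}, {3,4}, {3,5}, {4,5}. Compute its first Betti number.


b_1 = E - V + (number of components).
E = 13, V = 6, components = 1.
b_1 = 13 - 6 + 1 = 8

8


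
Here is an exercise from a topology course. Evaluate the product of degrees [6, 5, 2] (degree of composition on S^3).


Degree is multiplicative: deg(composition) = product of degrees.
= (6) * (5) * (2) = 60

60


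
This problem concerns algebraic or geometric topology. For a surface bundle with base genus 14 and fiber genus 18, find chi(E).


For a fiber bundle F -> E -> B (with CW structure): chi(E) = chi(B) * chi(F).
chi(Sigma_14) = -26, chi(Sigma_18) = -34.
chi(E) = (-26) * (-34) = 884

884


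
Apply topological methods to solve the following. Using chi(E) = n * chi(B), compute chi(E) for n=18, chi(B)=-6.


For a finite covering: chi(E) = (number of sheets) * chi(B).
chi(E) = 18 * (-6) = -108

-108


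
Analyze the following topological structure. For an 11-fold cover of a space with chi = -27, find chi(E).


For a finite covering: chi(E) = (number of sheets) * chi(B).
chi(E) = 11 * (-27) = -297

-297


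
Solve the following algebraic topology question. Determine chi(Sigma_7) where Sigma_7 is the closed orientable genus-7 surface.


For a closed orientable surface of genus g: chi = 2 - 2g.
Here g = 7.
chi = 2 - 2*7 = 2 - 14 = -12

-12


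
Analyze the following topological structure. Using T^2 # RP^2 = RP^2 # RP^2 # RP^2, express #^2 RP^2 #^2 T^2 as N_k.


Since a >= 1, the sum is non-orientable; each T^2 can be replaced by RP^2 # RP^2 (since T^2#RP^2 = 3RP^2).
Total crosscaps k = 2 + 2*2 = 6.
Check via chi: chi = 2*1 + 2*0 - (2+2-1)*2 = -4 = 2 - k = -4. Consistent.

6


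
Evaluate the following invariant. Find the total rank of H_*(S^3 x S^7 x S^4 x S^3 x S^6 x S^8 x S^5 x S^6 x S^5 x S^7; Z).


Total Betti number is multiplicative under products.
Each S^d (d>=1) has total Betti number 2.
There are 10 sphere factors.
Total = 2^10 = 1024

1024


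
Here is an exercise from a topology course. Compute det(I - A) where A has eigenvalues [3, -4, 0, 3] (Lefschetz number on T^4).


For a torus self-map: L(f) = det(I - A) where A acts on H_1.
L(f) = (1-3) * (1--4) * (1-0) * (1-3) = -2 * 5 * 1 * -2 = 20

20


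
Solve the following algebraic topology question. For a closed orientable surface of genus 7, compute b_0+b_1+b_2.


For Sigma_7: b_0 = 1, b_1 = 2g = 14, b_2 = 1.
Total = 1 + 14 + 1 = 16

16


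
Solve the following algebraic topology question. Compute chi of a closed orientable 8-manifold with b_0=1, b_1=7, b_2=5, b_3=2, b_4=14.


By Poincare duality b_k = b_{8-k}, so full Betti numbers: b_0=1, b_1=7, b_2=5, b_3=2, b_4=14, b_5=2, b_6=5, b_7=7, b_8=1.
chi = sum (-1)^k b_k = 8

8


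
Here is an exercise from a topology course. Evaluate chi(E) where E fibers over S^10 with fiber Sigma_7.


chi(S^10) = 2 (n even), chi(Sigma_7) = 2 - 2*7 = -12.
chi(E) = 2 * (-12) = -24

-24


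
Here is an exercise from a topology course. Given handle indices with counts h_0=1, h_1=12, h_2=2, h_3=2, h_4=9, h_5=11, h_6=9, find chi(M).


Handles of index k contribute (-1)^k to chi (same as CW cells).
chi = (1) + (-12) + (2) + (-2) + (9) + (-11) + (9) = -4

-4


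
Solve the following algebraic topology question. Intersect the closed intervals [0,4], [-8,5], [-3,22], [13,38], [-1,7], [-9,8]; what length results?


Intersection = [max(a_i), min(b_i)] = [13, 4].
Since 13 > 4, the intersection is empty.
Length = 0

0


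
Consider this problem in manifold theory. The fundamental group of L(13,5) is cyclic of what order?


pi_1(L(p,q)) = Z/pZ for any q coprime to p.
|pi_1(L(13,5))| = 13

13


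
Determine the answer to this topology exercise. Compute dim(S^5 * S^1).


Join of spheres: S^m * S^n = S^{m+n+1}.
dim = 5 + 1 + 1 = 7

7


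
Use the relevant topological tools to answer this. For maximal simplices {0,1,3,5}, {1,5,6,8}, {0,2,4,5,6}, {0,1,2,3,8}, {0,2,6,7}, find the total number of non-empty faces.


Each maximal simplex on m vertices has 2^m - 1 nonempty faces.
Take the union (dedupe shared faces).
Total distinct faces = 81

81
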